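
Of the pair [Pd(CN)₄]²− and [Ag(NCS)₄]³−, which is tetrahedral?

[Ag(NCS)₄]³−

For [Pd(CN)₄]²−: Summing ligand charges against the −2 overall charge gives an oxidation state of +2 for palladium. Palladium is a group-10 element; Pd(II) is therefore d⁸. A 4d d⁸ ion has a large crystal-field splitting; square planar leaves the high-energy d_{x²−y²} orbital empty and maximises CFSE. → square planar.
For [Ag(NCS)₄]³−: Summing ligand charges against the −3 overall charge gives an oxidation state of +1 for silver. Group 11 minus oxidation state 1 gives a d¹⁰ configuration. A d¹⁰ ion has no crystal-field stabilisation preference between square planar and tetrahedral, so four ligands adopt the sterically favoured tetrahedral geometry. → tetrahedral.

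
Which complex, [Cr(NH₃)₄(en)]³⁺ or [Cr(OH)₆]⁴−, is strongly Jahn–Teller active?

[Cr(NH₃)₄(en)]³⁺: Ammonia is neutral; ethylenediamine is neutral; balancing the +3 overall charge requires Cr(III). Group 6 minus oxidation state 3 gives a d³ configuration. The d³ configuration leaves the e_g set evenly filled (or empty) — no strong Jahn–Teller driving force.
[Cr(OH)₆]⁴−: Ligand charges: each hydroxide is −1. With an overall charge of −4 the chromium centre must be in the +2 oxidation state. Chromium is a group-6 element; Cr(II) is therefore d⁴. Hydroxide is a weak-field ligand for a first-row metal, so the complex is high-spin. The t₂g³e_g¹ (high-spin) configuration has an unevenly filled e_g set; the Jahn–Teller theorem predicts a tetragonal distortion (typically axial elongation) to lift the degeneracy.

[Cr(OH)₆]⁴−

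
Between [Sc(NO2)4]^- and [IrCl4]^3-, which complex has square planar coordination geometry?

For [Sc(NO2)4]^-: Ligand charges: each nitro (N-bound nitrite) is −1. With an overall charge of −1 the scandium centre must be in the +3 oxidation state. Sc sits in group 3, so the d-electron count is 3 − 3 = 0. A d⁰ ion has no crystal-field stabilisation preference between square planar and tetrahedral, so four ligands adopt the sterically favoured tetrahedral geometry. → tetrahedral.
For [IrCl4]^3-: Ligand charges: each chloride is −1. With an overall charge of −3 the iridium centre must be in the +1 oxidation state. Ir sits in group 9, so the d-electron count is 9 − 1 = 8. A 5d d⁸ ion has a large crystal-field splitting; square planar leaves the high-energy d_{x²−y²} orbital empty and maximises CFSE. → square planar.

[IrCl4]^3-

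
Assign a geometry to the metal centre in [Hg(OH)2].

Summing ligand charges against the 0 overall charge gives an oxidation state of +2 for mercury.
Hg sits in group 12, so the d-electron count is 12 − 2 = 10.
Coordination number: 2.
A d¹⁰ ion with only two ligands adopts a linear arrangement (sp hybridisation; no CFSE preference).

linear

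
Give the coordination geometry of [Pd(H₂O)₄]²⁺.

square planar

Ligand charges: water is neutral. With an overall charge of +2 the palladium centre must be in the +2 oxidation state.
Pd sits in group 10, so the d-electron count is 10 − 2 = 8.
Coordination number: 4.
A 4d d⁸ ion has a large crystal-field splitting; square planar leaves the high-energy d_{x²−y²} orbital empty and maximises CFSE.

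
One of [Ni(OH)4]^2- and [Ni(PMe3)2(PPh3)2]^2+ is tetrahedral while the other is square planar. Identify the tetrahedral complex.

[Ni(OH)4]^2-

For [Ni(OH)4]^2-: Each hydroxide is −1; balancing the −2 overall charge requires Ni(II). Nickel is a group-10 element; Ni(II) is therefore d⁸. Hydroxide is a weak-field ligand. With weak-field ligands the CFSE gain from square planar is small, so a 3d d⁸ ion takes the sterically preferred tetrahedral geometry. → tetrahedral.
For [Ni(PMe3)2(PPh3)2]^2+: Summing ligand charges against the +2 overall charge gives an oxidation state of +2 for nickel. Nickel is a group-10 element; Ni(II) is therefore d⁸. Trimethylphosphine and triphenylphosphine are strong-field ligands (high in the spectrochemical series). A 3d d⁸ ion with strong-field ligands gains enough CFSE to favour square planar over tetrahedral. → square planar.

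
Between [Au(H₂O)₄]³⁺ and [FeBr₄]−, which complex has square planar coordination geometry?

[Au(H₂O)₄]³⁺

For [Au(H₂O)₄]³⁺: Ligand charges: water is neutral. With an overall charge of +3 the gold centre must be in the +3 oxidation state. Gold is a group-11 element; Au(III) is therefore d⁸. A 5d d⁸ ion has a large crystal-field splitting; square planar leaves the high-energy d_{x²−y²} orbital empty and maximises CFSE. → square planar.
For [FeBr₄]−: Each bromide is −1; balancing the −1 overall charge requires Fe(III). Fe sits in group 8, so the d-electron count is 8 − 3 = 5. A high-spin d⁵ ion has zero CFSE in either geometry, so four ligands adopt the sterically favoured tetrahedral geometry. → tetrahedral.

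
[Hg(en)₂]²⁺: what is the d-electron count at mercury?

Ligand charges: ethylenediamine is neutral. With an overall charge of +2 the mercury centre must be in the +2 oxidation state.
Mercury is a group-12 element; Hg(II) is therefore d¹⁰.

d¹⁰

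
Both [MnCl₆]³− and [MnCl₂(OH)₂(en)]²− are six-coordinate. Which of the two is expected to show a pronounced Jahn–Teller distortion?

[MnCl₆]³−

[MnCl₆]³−: Ligand charges: each chloride is −1. With an overall charge of −3 the manganese centre must be in the +3 oxidation state. Group 7 minus oxidation state 3 gives a d⁴ configuration. Chloride is a weak-field ligand for a first-row metal, so the complex is high-spin. The t₂g³e_g¹ (high-spin) configuration has an unevenly filled e_g set; the Jahn–Teller theorem predicts a tetragonal distortion (typically axial elongation) to lift the degeneracy.
[MnCl₂(OH)₂(en)]²−: Ligand charges: each chloride is −1; each hydroxide is −1; ethylenediamine is neutral. With an overall charge of −2 the manganese centre must be in the +2 oxidation state. Group 7 minus oxidation state 2 gives a d⁵ configuration. Chloride and hydroxide are weak-field ligands for a first-row metal, so the complex is high-spin. The d⁵ configuration leaves the e_g set evenly filled (or empty) — no strong Jahn–Teller driving force.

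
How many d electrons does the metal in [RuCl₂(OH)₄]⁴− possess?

Summing ligand charges against the −4 overall charge gives an oxidation state of +2 for ruthenium.
Ruthenium is a group-8 element; Ru(II) is therefore d⁶.

d6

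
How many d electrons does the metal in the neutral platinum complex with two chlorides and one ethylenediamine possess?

Each chloride is −1; ethylenediamine is neutral; balancing the 0 overall charge requires Pt(II).
Platinum is a group-10 element; Pt(II) is therefore d⁸.

d8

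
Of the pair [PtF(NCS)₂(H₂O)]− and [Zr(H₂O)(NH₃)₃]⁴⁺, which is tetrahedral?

[Zr(H₂O)(NH₃)₃]⁴⁺

For [PtF(NCS)₂(H₂O)]−: Summing ligand charges against the −1 overall charge gives an oxidation state of +2 for platinum. Platinum is a group-10 element; Pt(II) is therefore d⁸. A 5d d⁸ ion has a large crystal-field splitting; square planar leaves the high-energy d_{x²−y²} orbital empty and maximises CFSE. → square planar.
For [Zr(H₂O)(NH₃)₃]⁴⁺: Summing ligand charges against the +4 overall charge gives an oxidation state of +4 for zirconium. Zr sits in group 4, so the d-electron count is 4 − 4 = 0. A d⁰ ion has no crystal-field stabilisation preference between square planar and tetrahedral, so four ligands adopt the sterically favoured tetrahedral geometry. → tetrahedral.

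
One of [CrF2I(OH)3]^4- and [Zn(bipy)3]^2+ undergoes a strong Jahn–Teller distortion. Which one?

[CrF2I(OH)3]^4-: Each fluoride is −1; each iodide is −1; each hydroxide is −1; balancing the −4 overall charge requires Cr(II). Cr sits in group 6, so the d-electron count is 6 − 2 = 4. Fluoride, hydroxide, and iodide are weak-field ligands for a first-row metal, so the complex is high-spin. The t₂g³e_g¹ (high-spin) configuration has an unevenly filled e_g set; the Jahn–Teller theorem predicts a tetragonal distortion (typically axial elongation) to lift the degeneracy.
[Zn(bipy)3]^2+: 2,2′-bipyridine is neutral; balancing the +2 overall charge requires Zn(II). Zinc is a group-12 element; Zn(II) is therefore d¹⁰. The d¹⁰ configuration leaves the e_g set evenly filled (or empty) — no strong Jahn–Teller driving force.

[CrF2I(OH)3]^4-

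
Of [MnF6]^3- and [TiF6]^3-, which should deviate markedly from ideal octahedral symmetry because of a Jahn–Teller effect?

[MnF6]^3-

[MnF6]^3-: Summing ligand charges against the −3 overall charge gives an oxidation state of +3 for manganese. Group 7 minus oxidation state 3 gives a d⁴ configuration. Fluoride is a weak-field ligand for a first-row metal, so the complex is high-spin. The t₂g³e_g¹ (high-spin) configuration has an unevenly filled e_g set; the Jahn–Teller theorem predicts a tetragonal distortion (typically axial elongation) to lift the degeneracy.
[TiF6]^3-: Each fluoride is −1; balancing the −3 overall charge requires Ti(III). Group 4 minus oxidation state 3 gives a d¹ configuration. The d¹ configuration leaves the e_g set evenly filled (or empty) — no strong Jahn–Teller driving force.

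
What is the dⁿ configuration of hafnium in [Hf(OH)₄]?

d0

Each hydroxide is −1; balancing the 0 overall charge requires Hf(IV).
Hf sits in group 4, so the d-electron count is 4 − 4 = 0.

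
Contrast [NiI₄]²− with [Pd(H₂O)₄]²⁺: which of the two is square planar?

For [NiI₄]²−: Ligand charges: each iodide is −1. With an overall charge of −2 the nickel centre must be in the +2 oxidation state. Nickel is a group-10 element; Ni(II) is therefore d⁸. Iodide is a weak-field ligand. With weak-field ligands the CFSE gain from square planar is small, so a 3d d⁸ ion takes the sterically preferred tetrahedral geometry. → tetrahedral.
For [Pd(H₂O)₄]²⁺: Water is neutral; balancing the +2 overall charge requires Pd(II). Palladium is a group-10 element; Pd(II) is therefore d⁸. A 4d d⁸ ion has a large crystal-field splitting; square planar leaves the high-energy d_{x²−y²} orbital empty and maximises CFSE. → square planar.

[Pd(H₂O)₄]²⁺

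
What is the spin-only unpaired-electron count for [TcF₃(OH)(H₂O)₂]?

Each fluoride is −1; each hydroxide is −1; water is neutral; balancing the 0 overall charge requires Tc(IV).
Tc sits in group 7, so the d-electron count is 7 − 4 = 3.
In an octahedral field the d³ configuration is t₂g³e_g⁰ (only one arrangement possible), giving 3 unpaired electrons.

3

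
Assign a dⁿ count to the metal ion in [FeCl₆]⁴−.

Summing ligand charges against the −4 overall charge gives an oxidation state of +2 for iron.
Fe sits in group 8, so the d-electron count is 8 − 2 = 6.

d6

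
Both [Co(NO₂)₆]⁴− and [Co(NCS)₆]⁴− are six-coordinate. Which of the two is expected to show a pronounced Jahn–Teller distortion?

[Co(NO₂)₆]⁴−

[Co(NO₂)₆]⁴−: Summing ligand charges against the −4 overall charge gives an oxidation state of +2 for cobalt. Co sits in group 9, so the d-electron count is 9 − 2 = 7. Nitro (N-bound nitrite) is a strong-field ligand (high in the spectrochemical series) for a first-row metal, so the complex is low-spin. The t₂g⁶e_g¹ (low-spin) configuration has an unevenly filled e_g set; the Jahn–Teller theorem predicts a tetragonal distortion (typically axial elongation) to lift the degeneracy.
[Co(NCS)₆]⁴−: Each isothiocyanate is −1; balancing the −4 overall charge requires Co(II). Cobalt is a group-9 element; Co(II) is therefore d⁷. Isothiocyanate is a weak-field ligand for a first-row metal, so the complex is high-spin. The d⁷ configuration leaves the e_g set evenly filled (or empty) — no strong Jahn–Teller driving force.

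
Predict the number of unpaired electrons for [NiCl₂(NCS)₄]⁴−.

2

Each chloride is −1; each isothiocyanate is −1; balancing the −4 overall charge requires Ni(II).
Nickel is a group-10 element; Ni(II) is therefore d⁸.
In an octahedral field the d⁸ configuration is t₂g⁶e_g² (only one arrangement possible), giving 2 unpaired electrons.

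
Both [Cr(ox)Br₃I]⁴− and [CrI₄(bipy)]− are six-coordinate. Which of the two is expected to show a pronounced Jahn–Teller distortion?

[Cr(ox)Br₃I]⁴−

[Cr(ox)Br₃I]⁴−: Each oxalate is −2; each bromide is −1; each iodide is −1; balancing the −4 overall charge requires Cr(II). Group 6 minus oxidation state 2 gives a d⁴ configuration. Bromide, iodide, and oxalate are weak-field ligands for a first-row metal, so the complex is high-spin. The t₂g³e_g¹ (high-spin) configuration has an unevenly filled e_g set; the Jahn–Teller theorem predicts a tetragonal distortion (typically axial elongation) to lift the degeneracy.
[CrI₄(bipy)]−: Ligand charges: each iodide is −1; 2,2′-bipyridine is neutral. With an overall charge of −1 the chromium centre must be in the +3 oxidation state. Chromium is a group-6 element; Cr(III) is therefore d³. The d³ configuration leaves the e_g set evenly filled (or empty) — no strong Jahn–Teller driving force.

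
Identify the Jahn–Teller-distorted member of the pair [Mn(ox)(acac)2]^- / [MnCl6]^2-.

[Mn(ox)(acac)2]^-: Each oxalate is −2; each acetylacetonate is −1; balancing the −1 overall charge requires Mn(III). Group 7 minus oxidation state 3 gives a d⁴ configuration. Acetylacetonate and oxalate are weak-field ligands for a first-row metal, so the complex is high-spin. The t₂g³e_g¹ (high-spin) configuration has an unevenly filled e_g set; the Jahn–Teller theorem predicts a tetragonal distortion (typically axial elongation) to lift the degeneracy.
[MnCl6]^2-: Each chloride is −1; balancing the −2 overall charge requires Mn(IV). Group 7 minus oxidation state 4 gives a d³ configuration. The d³ configuration leaves the e_g set evenly filled (or empty) — no strong Jahn–Teller driving force.

[Mn(ox)(acac)2]^-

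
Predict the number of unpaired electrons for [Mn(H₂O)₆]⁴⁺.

Water is neutral; balancing the +4 overall charge requires Mn(IV).
Group 7 minus oxidation state 4 gives a d³ configuration.
In an octahedral field the d³ configuration is t₂g³e_g⁰ (only one arrangement possible), giving 3 unpaired electrons.

3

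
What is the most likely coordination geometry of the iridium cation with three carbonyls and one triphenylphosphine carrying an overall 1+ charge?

square planar

Summing ligand charges against the +1 overall charge gives an oxidation state of +1 for iridium.
Ir sits in group 9, so the d-electron count is 9 − 1 = 8.
Coordination number: 4.
A 5d d⁸ ion has a large crystal-field splitting; square planar leaves the high-energy d_{x²−y²} orbital empty and maximises CFSE.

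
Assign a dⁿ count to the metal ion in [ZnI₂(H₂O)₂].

Ligand charges: each iodide is −1; water is neutral. With an overall charge of 0 the zinc centre must be in the +2 oxidation state.
Zn sits in group 12, so the d-electron count is 12 − 2 = 10.

d10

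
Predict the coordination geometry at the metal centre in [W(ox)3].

octahedral

Ligand charges: each oxalate is −2. With an overall charge of 0 the tungsten centre must be in the +6 oxidation state.
Tungsten is a group-6 element; W(VI) is therefore d⁰.
Counting donor atoms: 3×oxalate (bidentate) → 6 donors. Coordination number = 6.
Six donors around a single metal centre give an octahedral coordination sphere.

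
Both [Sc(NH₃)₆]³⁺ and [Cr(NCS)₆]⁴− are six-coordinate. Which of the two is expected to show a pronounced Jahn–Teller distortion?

[Sc(NH₃)₆]³⁺: Ammonia is neutral; balancing the +3 overall charge requires Sc(III). Scandium is a group-3 element; Sc(III) is therefore d⁰. The d⁰ configuration leaves the e_g set evenly filled (or empty) — no strong Jahn–Teller driving force.
[Cr(NCS)₆]⁴−: Summing ligand charges against the −4 overall charge gives an oxidation state of +2 for chromium. Group 6 minus oxidation state 2 gives a d⁴ configuration. Isothiocyanate is a weak-field ligand for a first-row metal, so the complex is high-spin. The t₂g³e_g¹ (high-spin) configuration has an unevenly filled e_g set; the Jahn–Teller theorem predicts a tetragonal distortion (typically axial elongation) to lift the degeneracy.

[Cr(NCS)₆]⁴−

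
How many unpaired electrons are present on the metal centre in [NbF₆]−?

Ligand charges: each fluoride is −1. With an overall charge of −1 the niobium centre must be in the +5 oxidation state.
Group 5 minus oxidation state 5 gives a d⁰ configuration.
In an octahedral field the d⁰ configuration is t₂g⁰e_g⁰, giving 0 unpaired electrons.

0 unpaired electrons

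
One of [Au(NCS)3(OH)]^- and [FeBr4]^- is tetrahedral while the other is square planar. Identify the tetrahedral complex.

For [Au(NCS)3(OH)]^-: Each isothiocyanate is −1; each hydroxide is −1; balancing the −1 overall charge requires Au(III). Gold is a group-11 element; Au(III) is therefore d⁸. A 5d d⁸ ion has a large crystal-field splitting; square planar leaves the high-energy d_{x²−y²} orbital empty and maximises CFSE. → square planar.
For [FeBr4]^-: Each bromide is −1; balancing the −1 overall charge requires Fe(III). Iron is a group-8 element; Fe(III) is therefore d⁵. A high-spin d⁵ ion has zero CFSE in either geometry, so four ligands adopt the sterically favoured tetrahedral geometry. → tetrahedral.

[FeBr4]^-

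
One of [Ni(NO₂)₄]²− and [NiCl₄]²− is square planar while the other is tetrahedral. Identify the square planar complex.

For [Ni(NO₂)₄]²−: Ligand charges: each nitro (N-bound nitrite) is −1. With an overall charge of −2 the nickel centre must be in the +2 oxidation state. Ni sits in group 10, so the d-electron count is 10 − 2 = 8. Nitro (N-bound nitrite) is a strong-field ligand (high in the spectrochemical series). A 3d d⁸ ion with strong-field ligands gains enough CFSE to favour square planar over tetrahedral. → square planar.
For [NiCl₄]²−: Ligand charges: each chloride is −1. With an overall charge of −2 the nickel centre must be in the +2 oxidation state. Group 10 minus oxidation state 2 gives a d⁸ configuration. Chloride is a weak-field ligand. With weak-field ligands the CFSE gain from square planar is small, so a 3d d⁸ ion takes the sterically preferred tetrahedral geometry. → tetrahedral.

[Ni(NO₂)₄]²−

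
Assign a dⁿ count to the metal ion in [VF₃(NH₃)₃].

Each fluoride is −1; ammonia is neutral; balancing the 0 overall charge requires V(III).
Group 5 minus oxidation state 3 gives a d² configuration.

d²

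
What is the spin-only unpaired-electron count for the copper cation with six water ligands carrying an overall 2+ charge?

Water is neutral; balancing the +2 overall charge requires Cu(II).
Group 11 minus oxidation state 2 gives a d⁹ configuration.
In an octahedral field the d⁹ configuration is t₂g⁶e_g³ (only one arrangement possible), giving 1 unpaired electron.

1 unpaired electron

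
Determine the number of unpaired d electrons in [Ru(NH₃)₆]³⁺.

1

Ammonia is neutral; balancing the +3 overall charge requires Ru(III).
Group 8 minus oxidation state 3 gives a d⁵ configuration.
The spin state decides the count: a 4d ion has a large Δₒ and is invariably low-spin.
An octahedral low-spin d⁵ ion is t₂g⁵e_g⁰, giving 1 unpaired electron.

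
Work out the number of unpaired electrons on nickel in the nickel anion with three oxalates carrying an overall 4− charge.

2 unpaired electrons

Each oxalate is −2; balancing the −4 overall charge requires Ni(II).
Ni sits in group 10, so the d-electron count is 10 − 2 = 8.
Counting donor atoms: 3×oxalate (bidentate) → 6 donors. Coordination number = 6.
In an octahedral field the d⁸ configuration is t₂g⁶e_g² (only one arrangement possible), giving 2 unpaired electrons.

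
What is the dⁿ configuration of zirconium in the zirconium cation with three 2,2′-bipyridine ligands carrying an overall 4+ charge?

d0

2,2′-bipyridine is neutral; balancing the +4 overall charge requires Zr(IV).
Group 4 minus oxidation state 4 gives a d⁰ configuration.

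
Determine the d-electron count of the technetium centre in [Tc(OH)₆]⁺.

Summing ligand charges against the +1 overall charge gives an oxidation state of +7 for technetium.
Tc sits in group 7, so the d-electron count is 7 − 7 = 0.

d0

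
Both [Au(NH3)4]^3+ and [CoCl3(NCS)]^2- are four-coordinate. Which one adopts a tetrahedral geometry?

For [Au(NH3)4]^3+: Ligand charges: ammonia is neutral. With an overall charge of +3 the gold centre must be in the +3 oxidation state. Gold is a group-11 element; Au(III) is therefore d⁸. A 5d d⁸ ion has a large crystal-field splitting; square planar leaves the high-energy d_{x²−y²} orbital empty and maximises CFSE. → square planar.
For [CoCl3(NCS)]^2-: Each chloride is −1; each isothiocyanate is −1; balancing the −2 overall charge requires Co(II). Co sits in group 9, so the d-electron count is 9 − 2 = 7. For a high-spin 3d d⁷ ion with weak-field ligands the small Δₜ gives little square-planar CFSE advantage, so four ligands adopt the sterically favoured tetrahedral geometry. → tetrahedral.

[CoCl3(NCS)]^2-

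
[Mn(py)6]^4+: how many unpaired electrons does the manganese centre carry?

Summing ligand charges against the +4 overall charge gives an oxidation state of +4 for manganese.
Group 7 minus oxidation state 4 gives a d³ configuration.
In an octahedral field the d³ configuration is t₂g³e_g⁰ (only one arrangement possible), giving 3 unpaired electrons.

3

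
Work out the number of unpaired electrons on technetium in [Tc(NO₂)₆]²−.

Each nitro (N-bound nitrite) is −1; balancing the −2 overall charge requires Tc(IV).
Tc sits in group 7, so the d-electron count is 7 − 4 = 3.
In an octahedral field the d³ configuration is t₂g³e_g⁰ (only one arrangement possible), giving 3 unpaired electrons.

3 unpaired electrons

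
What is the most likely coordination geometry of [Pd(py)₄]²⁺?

square planar

Ligand charges: pyridine is neutral. With an overall charge of +2 the palladium centre must be in the +2 oxidation state.
Palladium is a group-10 element; Pd(II) is therefore d⁸.
Coordination number: 4.
A 4d d⁸ ion has a large crystal-field splitting; square planar leaves the high-energy d_{x²−y²} orbital empty and maximises CFSE.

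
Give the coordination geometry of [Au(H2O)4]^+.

Summing ligand charges against the +1 overall charge gives an oxidation state of +1 for gold.
Gold is a group-11 element; Au(I) is therefore d¹⁰.
With 4 monodentate ligands the coordination number is 4.
A d¹⁰ ion has no crystal-field stabilisation preference between square planar and tetrahedral, so four ligands adopt the sterically favoured tetrahedral geometry.

tetrahedral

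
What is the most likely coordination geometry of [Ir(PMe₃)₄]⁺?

Trimethylphosphine is neutral; balancing the +1 overall charge requires Ir(I).
Ir sits in group 9, so the d-electron count is 9 − 1 = 8.
With 4 monodentate ligands the coordination number is 4.
A 5d d⁸ ion has a large crystal-field splitting; square planar leaves the high-energy d_{x²−y²} orbital empty and maximises CFSE.

square planar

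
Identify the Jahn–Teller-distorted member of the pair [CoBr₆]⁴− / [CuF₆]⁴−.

[CuF₆]⁴−

[CoBr₆]⁴−: Each bromide is −1; balancing the −4 overall charge requires Co(II). Group 9 minus oxidation state 2 gives a d⁷ configuration. Bromide is a weak-field ligand for a first-row metal, so the complex is high-spin. The d⁷ configuration leaves the e_g set evenly filled (or empty) — no strong Jahn–Teller driving force.
[CuF₆]⁴−: Summing ligand charges against the −4 overall charge gives an oxidation state of +2 for copper. Copper is a group-11 element; Cu(II) is therefore d⁹. The t₂g⁶e_g³ configuration has an unevenly filled e_g set; the Jahn–Teller theorem predicts a tetragonal distortion (typically axial elongation) to lift the degeneracy.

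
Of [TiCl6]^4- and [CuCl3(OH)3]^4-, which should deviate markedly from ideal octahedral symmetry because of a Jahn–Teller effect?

[TiCl6]^4-: Ligand charges: each chloride is −1. With an overall charge of −4 the titanium centre must be in the +2 oxidation state. Ti sits in group 4, so the d-electron count is 4 − 2 = 2. The d² configuration leaves the e_g set evenly filled (or empty) — no strong Jahn–Teller driving force.
[CuCl3(OH)3]^4-: Each chloride is −1; each hydroxide is −1; balancing the −4 overall charge requires Cu(II). Group 11 minus oxidation state 2 gives a d⁹ configuration. The t₂g⁶e_g³ configuration has an unevenly filled e_g set; the Jahn–Teller theorem predicts a tetragonal distortion (typically axial elongation) to lift the degeneracy.

[CuCl3(OH)3]^4-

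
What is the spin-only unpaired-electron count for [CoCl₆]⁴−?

Ligand charges: each chloride is −1. With an overall charge of −4 the cobalt centre must be in the +2 oxidation state.
Group 9 minus oxidation state 2 gives a d⁷ configuration.
The spin state decides the count: Chloride is a weak-field ligand for a first-row metal, so the complex is high-spin.
An octahedral high-spin d⁷ ion is t₂g⁵e_g², giving 3 unpaired electrons.

3 unpaired electrons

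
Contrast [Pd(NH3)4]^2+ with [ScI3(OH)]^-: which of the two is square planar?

For [Pd(NH3)4]^2+: Summing ligand charges against the +2 overall charge gives an oxidation state of +2 for palladium. Pd sits in group 10, so the d-electron count is 10 − 2 = 8. A 4d d⁸ ion has a large crystal-field splitting; square planar leaves the high-energy d_{x²−y²} orbital empty and maximises CFSE. → square planar.
For [ScI3(OH)]^-: Each iodide is −1; each hydroxide is −1; balancing the −1 overall charge requires Sc(III). Scandium is a group-3 element; Sc(III) is therefore d⁰. A d⁰ ion has no crystal-field stabilisation preference between square planar and tetrahedral, so four ligands adopt the sterically favoured tetrahedral geometry. → tetrahedral.

[Pd(NH3)4]^2+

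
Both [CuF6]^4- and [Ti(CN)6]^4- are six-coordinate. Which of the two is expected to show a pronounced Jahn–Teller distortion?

[CuF6]^4-: Each fluoride is −1; balancing the −4 overall charge requires Cu(II). Group 11 minus oxidation state 2 gives a d⁹ configuration. The t₂g⁶e_g³ configuration has an unevenly filled e_g set; the Jahn–Teller theorem predicts a tetragonal distortion (typically axial elongation) to lift the degeneracy.
[Ti(CN)6]^4-: Summing ligand charges against the −4 overall charge gives an oxidation state of +2 for titanium. Group 4 minus oxidation state 2 gives a d² configuration. The d² configuration leaves the e_g set evenly filled (or empty) — no strong Jahn–Teller driving force.

[CuF6]^4-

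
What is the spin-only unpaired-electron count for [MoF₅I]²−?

2

Each fluoride is −1; each iodide is −1; balancing the −2 overall charge requires Mo(IV).
Mo sits in group 6, so the d-electron count is 6 − 4 = 2.
In an octahedral field the d² configuration is t₂g²e_g⁰ (only one arrangement possible), giving 2 unpaired electrons.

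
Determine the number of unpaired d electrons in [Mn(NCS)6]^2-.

Ligand charges: each isothiocyanate is −1. With an overall charge of −2 the manganese centre must be in the +4 oxidation state.
Group 7 minus oxidation state 4 gives a d³ configuration.
In an octahedral field the d³ configuration is t₂g³e_g⁰ (only one arrangement possible), giving 3 unpaired electrons.

3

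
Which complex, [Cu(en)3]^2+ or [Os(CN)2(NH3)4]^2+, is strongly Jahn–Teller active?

[Cu(en)3]^2+

[Cu(en)3]^2+: Summing ligand charges against the +2 overall charge gives an oxidation state of +2 for copper. Group 11 minus oxidation state 2 gives a d⁹ configuration. The t₂g⁶e_g³ configuration has an unevenly filled e_g set; the Jahn–Teller theorem predicts a tetragonal distortion (typically axial elongation) to lift the degeneracy.
[Os(CN)2(NH3)4]^2+: Each cyanide is −1; ammonia is neutral; balancing the +2 overall charge requires Os(IV). Group 8 minus oxidation state 4 gives a d⁴ configuration. A 5d ion has a large Δₒ and is invariably low-spin. The d⁴ configuration leaves the e_g set evenly filled (or empty) — no strong Jahn–Teller driving force.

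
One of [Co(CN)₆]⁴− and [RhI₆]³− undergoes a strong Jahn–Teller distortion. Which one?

[Co(CN)₆]⁴−

[Co(CN)₆]⁴−: Ligand charges: each cyanide is −1. With an overall charge of −4 the cobalt centre must be in the +2 oxidation state. Cobalt is a group-9 element; Co(II) is therefore d⁷. Cyanide is a strong-field ligand (high in the spectrochemical series) for a first-row metal, so the complex is low-spin. The t₂g⁶e_g¹ (low-spin) configuration has an unevenly filled e_g set; the Jahn–Teller theorem predicts a tetragonal distortion (typically axial elongation) to lift the degeneracy.
[RhI₆]³−: Each iodide is −1; balancing the −3 overall charge requires Rh(III). Rh sits in group 9, so the d-electron count is 9 − 3 = 6. A 4d ion has a large Δₒ and is invariably low-spin. The d⁶ configuration leaves the e_g set evenly filled (or empty) — no strong Jahn–Teller driving force.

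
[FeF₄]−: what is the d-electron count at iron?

Summing ligand charges against the −1 overall charge gives an oxidation state of +3 for iron.
Iron is a group-8 element; Fe(III) is therefore d⁵.

d⁵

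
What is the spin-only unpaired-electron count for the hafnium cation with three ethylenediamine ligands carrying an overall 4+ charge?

0 unpaired electrons

Summing ligand charges against the +4 overall charge gives an oxidation state of +4 for hafnium.
Hafnium is a group-4 element; Hf(IV) is therefore d⁰.
Counting donor atoms: 3×ethylenediamine (bidentate) → 6 donors. Coordination number = 6.
In an octahedral field the d⁰ configuration is t₂g⁰e_g⁰, giving 0 unpaired electrons.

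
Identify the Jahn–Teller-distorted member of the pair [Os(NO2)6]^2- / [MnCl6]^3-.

[MnCl6]^3-

[Os(NO2)6]^2-: Each nitro (N-bound nitrite) is −1; balancing the −2 overall charge requires Os(IV). Osmium is a group-8 element; Os(IV) is therefore d⁴. A 5d ion has a large Δₒ and is invariably low-spin. The d⁴ configuration leaves the e_g set evenly filled (or empty) — no strong Jahn–Teller driving force.
[MnCl6]^3-: Each chloride is −1; balancing the −3 overall charge requires Mn(III). Mn sits in group 7, so the d-electron count is 7 − 3 = 4. Chloride is a weak-field ligand for a first-row metal, so the complex is high-spin. The t₂g³e_g¹ (high-spin) configuration has an unevenly filled e_g set; the Jahn–Teller theorem predicts a tetragonal distortion (typically axial elongation) to lift the degeneracy.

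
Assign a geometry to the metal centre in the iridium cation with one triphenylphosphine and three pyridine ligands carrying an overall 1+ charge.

Triphenylphosphine is neutral; pyridine is neutral; balancing the +1 overall charge requires Ir(I).
Group 9 minus oxidation state 1 gives a d⁸ configuration.
Coordination number: 4.
A 5d d⁸ ion has a large crystal-field splitting; square planar leaves the high-energy d_{x²−y²} orbital empty and maximises CFSE.

square planar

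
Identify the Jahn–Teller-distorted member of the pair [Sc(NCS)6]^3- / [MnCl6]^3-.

[Sc(NCS)6]^3-: Ligand charges: each isothiocyanate is −1. With an overall charge of −3 the scandium centre must be in the +3 oxidation state. Group 3 minus oxidation state 3 gives a d⁰ configuration. The d⁰ configuration leaves the e_g set evenly filled (or empty) — no strong Jahn–Teller driving force.
[MnCl6]^3-: Ligand charges: each chloride is −1. With an overall charge of −3 the manganese centre must be in the +3 oxidation state. Mn sits in group 7, so the d-electron count is 7 − 3 = 4. Chloride is a weak-field ligand for a first-row metal, so the complex is high-spin. The t₂g³e_g¹ (high-spin) configuration has an unevenly filled e_g set; the Jahn–Teller theorem predicts a tetragonal distortion (typically axial elongation) to lift the degeneracy.

[MnCl6]^3-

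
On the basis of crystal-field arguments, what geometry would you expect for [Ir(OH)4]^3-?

square planar

Ligand charges: each hydroxide is −1. With an overall charge of −3 the iridium centre must be in the +1 oxidation state.
Ir sits in group 9, so the d-electron count is 9 − 1 = 8.
With 4 monodentate ligands the coordination number is 4.
A 5d d⁸ ion has a large crystal-field splitting; square planar leaves the high-energy d_{x²−y²} orbital empty and maximises CFSE.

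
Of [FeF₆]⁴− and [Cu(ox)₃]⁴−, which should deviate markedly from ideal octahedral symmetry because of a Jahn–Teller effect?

[Cu(ox)₃]⁴−

[FeF₆]⁴−: Summing ligand charges against the −4 overall charge gives an oxidation state of +2 for iron. Iron is a group-8 element; Fe(II) is therefore d⁶. Fluoride is a weak-field ligand for a first-row metal, so the complex is high-spin. The d⁶ configuration leaves the e_g set evenly filled (or empty) — no strong Jahn–Teller driving force.
[Cu(ox)₃]⁴−: Summing ligand charges against the −4 overall charge gives an oxidation state of +2 for copper. Cu sits in group 11, so the d-electron count is 11 − 2 = 9. The t₂g⁶e_g³ configuration has an unevenly filled e_g set; the Jahn–Teller theorem predicts a tetragonal distortion (typically axial elongation) to lift the degeneracy.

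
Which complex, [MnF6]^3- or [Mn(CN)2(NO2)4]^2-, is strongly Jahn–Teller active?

[MnF6]^3-: Summing ligand charges against the −3 overall charge gives an oxidation state of +3 for manganese. Mn sits in group 7, so the d-electron count is 7 − 3 = 4. Fluoride is a weak-field ligand for a first-row metal, so the complex is high-spin. The t₂g³e_g¹ (high-spin) configuration has an unevenly filled e_g set; the Jahn–Teller theorem predicts a tetragonal distortion (typically axial elongation) to lift the degeneracy.
[Mn(CN)2(NO2)4]^2-: Each cyanide is −1; each nitro (N-bound nitrite) is −1; balancing the −2 overall charge requires Mn(IV). Mn sits in group 7, so the d-electron count is 7 − 4 = 3. The d³ configuration leaves the e_g set evenly filled (or empty) — no strong Jahn–Teller driving force.

[MnF6]^3-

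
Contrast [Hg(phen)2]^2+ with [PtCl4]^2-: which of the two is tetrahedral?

[Hg(phen)2]^2+

For [Hg(phen)2]^2+: 1,10-phenanthroline is neutral; balancing the +2 overall charge requires Hg(II). Mercury is a group-12 element; Hg(II) is therefore d¹⁰. A d¹⁰ ion has no crystal-field stabilisation preference between square planar and tetrahedral, so four ligands adopt the sterically favoured tetrahedral geometry. → tetrahedral.
For [PtCl4]^2-: Each chloride is −1; balancing the −2 overall charge requires Pt(II). Platinum is a group-10 element; Pt(II) is therefore d⁸. A 5d d⁸ ion has a large crystal-field splitting; square planar leaves the high-energy d_{x²−y²} orbital empty and maximises CFSE. → square planar.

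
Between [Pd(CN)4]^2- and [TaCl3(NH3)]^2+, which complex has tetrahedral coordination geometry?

[TaCl3(NH3)]^2+

For [Pd(CN)4]^2-: Ligand charges: each cyanide is −1. With an overall charge of −2 the palladium centre must be in the +2 oxidation state. Group 10 minus oxidation state 2 gives a d⁸ configuration. A 4d d⁸ ion has a large crystal-field splitting; square planar leaves the high-energy d_{x²−y²} orbital empty and maximises CFSE. → square planar.
For [TaCl3(NH3)]^2+: Ligand charges: each chloride is −1; ammonia is neutral. With an overall charge of +2 the tantalum centre must be in the +5 oxidation state. Ta sits in group 5, so the d-electron count is 5 − 5 = 0. A d⁰ ion has no crystal-field stabilisation preference between square planar and tetrahedral, so four ligands adopt the sterically favoured tetrahedral geometry. → tetrahedral.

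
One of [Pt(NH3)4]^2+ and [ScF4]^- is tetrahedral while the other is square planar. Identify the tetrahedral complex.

[ScF4]^-

For [Pt(NH3)4]^2+: Summing ligand charges against the +2 overall charge gives an oxidation state of +2 for platinum. Platinum is a group-10 element; Pt(II) is therefore d⁸. A 5d d⁸ ion has a large crystal-field splitting; square planar leaves the high-energy d_{x²−y²} orbital empty and maximises CFSE. → square planar.
For [ScF4]^-: Summing ligand charges against the −1 overall charge gives an oxidation state of +3 for scandium. Group 3 minus oxidation state 3 gives a d⁰ configuration. A d⁰ ion has no crystal-field stabilisation preference between square planar and tetrahedral, so four ligands adopt the sterically favoured tetrahedral geometry. → tetrahedral.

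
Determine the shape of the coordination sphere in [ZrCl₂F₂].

tetrahedral

Each chloride is −1; each fluoride is −1; balancing the 0 overall charge requires Zr(IV).
Group 4 minus oxidation state 4 gives a d⁰ configuration.
With 4 monodentate ligands the coordination number is 4.
A d⁰ ion has no crystal-field stabilisation preference between square planar and tetrahedral, so four ligands adopt the sterically favoured tetrahedral geometry.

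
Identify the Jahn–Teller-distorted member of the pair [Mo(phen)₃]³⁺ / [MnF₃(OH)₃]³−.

[Mo(phen)₃]³⁺: 1,10-phenanthroline is neutral; balancing the +3 overall charge requires Mo(III). Molybdenum is a group-6 element; Mo(III) is therefore d³. The d³ configuration leaves the e_g set evenly filled (or empty) — no strong Jahn–Teller driving force.
[MnF₃(OH)₃]³−: Each fluoride is −1; each hydroxide is −1; balancing the −3 overall charge requires Mn(III). Manganese is a group-7 element; Mn(III) is therefore d⁴. Fluoride and hydroxide are weak-field ligands for a first-row metal, so the complex is high-spin. The t₂g³e_g¹ (high-spin) configuration has an unevenly filled e_g set; the Jahn–Teller theorem predicts a tetragonal distortion (typically axial elongation) to lift the degeneracy.

[MnF₃(OH)₃]³−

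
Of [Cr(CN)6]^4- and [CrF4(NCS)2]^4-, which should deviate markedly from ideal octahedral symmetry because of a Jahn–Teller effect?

[Cr(CN)6]^4-: Each cyanide is −1; balancing the −4 overall charge requires Cr(II). Group 6 minus oxidation state 2 gives a d⁴ configuration. Cyanide is a strong-field ligand (high in the spectrochemical series) for a first-row metal, so the complex is low-spin. The d⁴ configuration leaves the e_g set evenly filled (or empty) — no strong Jahn–Teller driving force.
[CrF4(NCS)2]^4-: Ligand charges: each fluoride is −1; each isothiocyanate is −1. With an overall charge of −4 the chromium centre must be in the +2 oxidation state. Cr sits in group 6, so the d-electron count is 6 − 2 = 4. Fluoride and isothiocyanate are weak-field ligands for a first-row metal, so the complex is high-spin. The t₂g³e_g¹ (high-spin) configuration has an unevenly filled e_g set; the Jahn–Teller theorem predicts a tetragonal distortion (typically axial elongation) to lift the degeneracy.

[CrF4(NCS)2]^4-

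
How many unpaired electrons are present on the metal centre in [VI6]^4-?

Each iodide is −1; balancing the −4 overall charge requires V(II).
Vanadium is a group-5 element; V(II) is therefore d³.
In an octahedral field the d³ configuration is t₂g³e_g⁰ (only one arrangement possible), giving 3 unpaired electrons.

3 unpaired electrons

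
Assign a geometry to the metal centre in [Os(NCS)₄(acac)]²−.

octahedral

Each isothiocyanate is −1; each acetylacetonate is −1; balancing the −2 overall charge requires Os(III).
Osmium is a group-8 element; Os(III) is therefore d⁵.
Counting donor atoms: 4×isothiocyanate (monodentate) → 4 donors; 1×acetylacetonate (bidentate) → 2 donors. Coordination number = 6.
Six donors around a single metal centre give an octahedral coordination sphere.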